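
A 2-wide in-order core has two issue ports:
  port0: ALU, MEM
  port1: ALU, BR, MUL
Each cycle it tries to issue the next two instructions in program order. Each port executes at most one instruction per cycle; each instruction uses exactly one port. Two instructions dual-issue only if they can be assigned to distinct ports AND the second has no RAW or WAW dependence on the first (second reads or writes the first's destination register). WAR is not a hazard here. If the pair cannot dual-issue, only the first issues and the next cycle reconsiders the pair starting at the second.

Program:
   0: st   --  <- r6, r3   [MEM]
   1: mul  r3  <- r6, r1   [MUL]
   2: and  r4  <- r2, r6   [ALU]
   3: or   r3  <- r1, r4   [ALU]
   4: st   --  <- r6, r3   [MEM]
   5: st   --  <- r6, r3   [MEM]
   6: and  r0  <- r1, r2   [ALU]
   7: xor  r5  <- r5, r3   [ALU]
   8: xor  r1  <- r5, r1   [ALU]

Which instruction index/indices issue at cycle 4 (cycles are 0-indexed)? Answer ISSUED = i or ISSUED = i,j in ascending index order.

#0 head=0: st.MEM mul.MUL i0/i1 pair
#1 head=2: and.ALU i2 RAW r4
#2 head=3: or.ALU i3 RAW r3
#3 head=4: st.MEM i4 no-port MEM/MEM
#4 head=5: st.MEM and.ALU i5/i6 pair
#5 head=7: xor.ALU i7 RAW r5
#6 head=8: xor.ALU i8 tail

ISSUED = 5,6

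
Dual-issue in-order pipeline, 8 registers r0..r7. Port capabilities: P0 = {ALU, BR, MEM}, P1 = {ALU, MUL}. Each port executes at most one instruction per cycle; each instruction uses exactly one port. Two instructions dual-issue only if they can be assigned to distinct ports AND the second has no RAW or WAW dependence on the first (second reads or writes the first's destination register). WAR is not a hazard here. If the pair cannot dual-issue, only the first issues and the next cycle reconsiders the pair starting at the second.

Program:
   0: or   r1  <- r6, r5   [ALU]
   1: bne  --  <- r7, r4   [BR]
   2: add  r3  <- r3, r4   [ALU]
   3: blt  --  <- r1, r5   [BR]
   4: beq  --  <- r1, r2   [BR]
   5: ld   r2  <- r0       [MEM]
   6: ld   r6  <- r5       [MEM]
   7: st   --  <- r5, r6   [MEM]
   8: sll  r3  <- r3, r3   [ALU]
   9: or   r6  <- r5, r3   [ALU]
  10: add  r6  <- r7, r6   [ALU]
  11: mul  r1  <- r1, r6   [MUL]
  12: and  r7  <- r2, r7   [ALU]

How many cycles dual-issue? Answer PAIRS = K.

PAIRS = 4

[0] i0/i1  or/bne  -- pair
[1] i2/i3  add/blt  -- pair
[2] i4  beq  -- no-port BR/MEM
[3] i5  ld  -- no-port MEM/MEM
[4] i6  ld  -- no-port MEM/MEM
[5] i7/i8  st/sll  -- pair
[6] i9  or  -- RAW+WAW r6
[7] i10  add  -- RAW r6
[8] i11/i12  mul/and  -- pair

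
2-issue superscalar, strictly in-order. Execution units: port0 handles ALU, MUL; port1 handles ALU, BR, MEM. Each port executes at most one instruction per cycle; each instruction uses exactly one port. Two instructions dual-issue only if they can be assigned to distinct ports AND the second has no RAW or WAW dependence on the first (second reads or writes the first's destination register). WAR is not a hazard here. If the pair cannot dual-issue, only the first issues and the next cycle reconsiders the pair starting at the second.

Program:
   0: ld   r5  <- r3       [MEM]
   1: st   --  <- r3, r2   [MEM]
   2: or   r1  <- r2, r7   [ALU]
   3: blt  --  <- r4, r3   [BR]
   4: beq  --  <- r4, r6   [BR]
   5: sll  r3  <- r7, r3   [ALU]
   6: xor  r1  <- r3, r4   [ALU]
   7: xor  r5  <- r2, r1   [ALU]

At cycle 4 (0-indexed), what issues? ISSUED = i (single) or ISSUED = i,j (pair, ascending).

ISSUED = 6

0. ld.MEM @i0  | no-port MEM/MEM
1. st.MEM or.ALU @i1+i2  | pair
2. blt.BR @i3  | no-port BR/BR
3. beq.BR sll.ALU @i4+i5  | pair
4. xor.ALU @i6  | RAW r1
5. xor.ALU @i7  | tail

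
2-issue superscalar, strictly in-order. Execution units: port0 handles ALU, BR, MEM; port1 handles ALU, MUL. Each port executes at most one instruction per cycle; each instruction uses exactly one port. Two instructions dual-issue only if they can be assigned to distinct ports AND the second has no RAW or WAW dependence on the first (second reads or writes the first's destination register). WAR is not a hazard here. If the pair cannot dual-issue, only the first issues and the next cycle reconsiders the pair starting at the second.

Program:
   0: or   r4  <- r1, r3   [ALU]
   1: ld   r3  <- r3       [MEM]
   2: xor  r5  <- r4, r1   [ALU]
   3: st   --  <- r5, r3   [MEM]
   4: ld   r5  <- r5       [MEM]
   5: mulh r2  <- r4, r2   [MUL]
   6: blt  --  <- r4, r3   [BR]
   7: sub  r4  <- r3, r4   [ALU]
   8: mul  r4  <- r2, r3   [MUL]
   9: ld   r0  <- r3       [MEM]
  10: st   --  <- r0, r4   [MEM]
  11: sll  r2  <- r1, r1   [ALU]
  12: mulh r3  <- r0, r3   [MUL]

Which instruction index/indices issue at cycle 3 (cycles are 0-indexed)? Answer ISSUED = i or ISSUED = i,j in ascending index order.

0. or.ALU/ld.MEM @i0&i1  | pair
1. xor.ALU @i2  | RAW r5
2. st.MEM @i3  | no-port MEM/MEM
3. ld.MEM/mulh.MUL @i4&i5  | pair
4. blt.BR/sub.ALU @i6&i7  | pair
5. mul.MUL/ld.MEM @i8&i9  | pair
6. st.MEM/sll.ALU @i10&i11  | pair
7. mulh.MUL @i12  | tail

ISSUED = 4,5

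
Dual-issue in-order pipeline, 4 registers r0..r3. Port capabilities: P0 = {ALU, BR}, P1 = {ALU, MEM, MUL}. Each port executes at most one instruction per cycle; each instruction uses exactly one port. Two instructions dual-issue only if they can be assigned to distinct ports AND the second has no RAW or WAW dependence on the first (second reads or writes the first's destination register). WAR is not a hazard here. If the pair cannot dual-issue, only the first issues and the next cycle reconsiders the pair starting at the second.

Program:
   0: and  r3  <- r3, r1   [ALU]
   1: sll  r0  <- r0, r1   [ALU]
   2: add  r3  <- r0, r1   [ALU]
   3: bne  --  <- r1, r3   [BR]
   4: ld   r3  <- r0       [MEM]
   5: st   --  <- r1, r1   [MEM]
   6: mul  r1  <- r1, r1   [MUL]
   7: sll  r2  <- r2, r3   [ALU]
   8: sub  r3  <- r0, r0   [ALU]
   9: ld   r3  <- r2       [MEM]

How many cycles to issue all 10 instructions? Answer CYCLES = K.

#0 head=0: and/sll i0&i1 dual
#1 head=2: add i2 RAW r3
#2 head=3: bne/ld i3&i4 dual
#3 head=5: st i5 no-port MEM/MUL
#4 head=6: mul/sll i6&i7 dual
#5 head=8: sub i8 WAW r3
#6 head=9: ld i9 tail

CYCLES = 7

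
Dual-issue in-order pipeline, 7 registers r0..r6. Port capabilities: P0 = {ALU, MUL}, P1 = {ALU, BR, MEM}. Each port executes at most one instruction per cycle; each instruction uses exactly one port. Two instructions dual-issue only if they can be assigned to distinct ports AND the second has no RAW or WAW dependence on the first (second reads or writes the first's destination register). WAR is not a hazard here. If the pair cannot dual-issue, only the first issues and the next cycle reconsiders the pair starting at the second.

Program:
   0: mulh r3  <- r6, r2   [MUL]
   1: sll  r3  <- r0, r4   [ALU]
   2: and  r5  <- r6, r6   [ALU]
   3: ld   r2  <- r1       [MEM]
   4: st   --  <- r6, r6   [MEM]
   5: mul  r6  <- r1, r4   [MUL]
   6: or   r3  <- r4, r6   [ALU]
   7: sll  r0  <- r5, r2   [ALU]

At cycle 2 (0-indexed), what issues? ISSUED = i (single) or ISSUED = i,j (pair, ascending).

ISSUED = 3

t=0 i0:mulh ; WAW r3
t=1 i1&i2:sll/and ; dual
t=2 i3:ld ; no-port MEM/MEM
t=3 i4&i5:st/mul ; dual
t=4 i6&i7:or/sll ; dual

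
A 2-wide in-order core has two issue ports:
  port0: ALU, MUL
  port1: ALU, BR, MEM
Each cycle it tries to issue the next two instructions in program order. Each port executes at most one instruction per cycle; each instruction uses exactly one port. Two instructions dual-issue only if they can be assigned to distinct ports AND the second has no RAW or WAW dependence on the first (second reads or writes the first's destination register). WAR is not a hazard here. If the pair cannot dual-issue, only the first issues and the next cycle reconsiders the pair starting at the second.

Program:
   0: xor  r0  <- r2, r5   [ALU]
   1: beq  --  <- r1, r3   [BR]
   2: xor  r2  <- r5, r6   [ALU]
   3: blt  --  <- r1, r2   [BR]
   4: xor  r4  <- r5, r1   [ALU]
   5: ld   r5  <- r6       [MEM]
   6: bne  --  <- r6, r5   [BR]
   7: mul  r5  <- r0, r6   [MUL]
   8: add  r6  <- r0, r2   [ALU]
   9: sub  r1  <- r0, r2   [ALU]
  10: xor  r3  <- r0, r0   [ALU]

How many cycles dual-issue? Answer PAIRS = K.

  cy0 -> i0/i1 (xor+beq) pair
  cy1 -> i2 (xor) RAW r2
  cy2 -> i3/i4 (blt+xor) pair
  cy3 -> i5 (ld) no-port MEM/BR
  cy4 -> i6/i7 (bne+mul) pair
  cy5 -> i8/i9 (add+sub) pair
  cy6 -> i10 (xor) tail

PAIRS = 4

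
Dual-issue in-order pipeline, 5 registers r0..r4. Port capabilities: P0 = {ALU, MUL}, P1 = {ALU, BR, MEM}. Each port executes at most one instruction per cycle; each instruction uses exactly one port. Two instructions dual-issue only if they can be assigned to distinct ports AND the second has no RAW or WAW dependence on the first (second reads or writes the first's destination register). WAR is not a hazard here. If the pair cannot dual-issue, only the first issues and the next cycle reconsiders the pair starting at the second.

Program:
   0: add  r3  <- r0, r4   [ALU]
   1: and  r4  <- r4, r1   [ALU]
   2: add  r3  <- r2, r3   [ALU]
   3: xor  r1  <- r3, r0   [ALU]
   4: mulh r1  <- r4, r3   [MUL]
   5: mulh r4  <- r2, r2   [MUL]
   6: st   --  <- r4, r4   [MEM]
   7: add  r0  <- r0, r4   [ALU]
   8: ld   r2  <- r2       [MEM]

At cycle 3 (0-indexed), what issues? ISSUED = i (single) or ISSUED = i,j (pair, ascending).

ISSUED = 4

t=0 i0,i1:add+and ; 2-wide
t=1 i2:add ; RAW r3
t=2 i3:xor ; WAW r1
t=3 i4:mulh ; no-port MUL/MUL
t=4 i5:mulh ; RAW r4
t=5 i6,i7:st+add ; 2-wide
t=6 i8:ld ; tail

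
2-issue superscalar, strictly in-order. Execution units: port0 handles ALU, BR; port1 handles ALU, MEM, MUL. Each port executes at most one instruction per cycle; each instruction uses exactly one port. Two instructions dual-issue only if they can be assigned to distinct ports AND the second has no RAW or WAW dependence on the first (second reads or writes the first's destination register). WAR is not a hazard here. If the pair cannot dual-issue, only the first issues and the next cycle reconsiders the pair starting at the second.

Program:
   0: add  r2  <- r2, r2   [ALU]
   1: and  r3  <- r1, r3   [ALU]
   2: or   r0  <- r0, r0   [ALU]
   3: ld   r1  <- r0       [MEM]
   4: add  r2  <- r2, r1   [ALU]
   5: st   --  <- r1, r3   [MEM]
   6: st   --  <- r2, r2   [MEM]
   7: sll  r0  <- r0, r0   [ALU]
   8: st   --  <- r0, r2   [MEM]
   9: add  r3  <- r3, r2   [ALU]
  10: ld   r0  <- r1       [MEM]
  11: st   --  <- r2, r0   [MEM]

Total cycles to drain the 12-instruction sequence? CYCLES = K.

CYCLES = 8

  cy0 -> i0&i1 (add.ALU/and.ALU) dual
  cy1 -> i2 (or.ALU) RAW r0
  cy2 -> i3 (ld.MEM) RAW r1
  cy3 -> i4&i5 (add.ALU/st.MEM) dual
  cy4 -> i6&i7 (st.MEM/sll.ALU) dual
  cy5 -> i8&i9 (st.MEM/add.ALU) dual
  cy6 -> i10 (ld.MEM) no-port MEM/MEM
  cy7 -> i11 (st.MEM) tail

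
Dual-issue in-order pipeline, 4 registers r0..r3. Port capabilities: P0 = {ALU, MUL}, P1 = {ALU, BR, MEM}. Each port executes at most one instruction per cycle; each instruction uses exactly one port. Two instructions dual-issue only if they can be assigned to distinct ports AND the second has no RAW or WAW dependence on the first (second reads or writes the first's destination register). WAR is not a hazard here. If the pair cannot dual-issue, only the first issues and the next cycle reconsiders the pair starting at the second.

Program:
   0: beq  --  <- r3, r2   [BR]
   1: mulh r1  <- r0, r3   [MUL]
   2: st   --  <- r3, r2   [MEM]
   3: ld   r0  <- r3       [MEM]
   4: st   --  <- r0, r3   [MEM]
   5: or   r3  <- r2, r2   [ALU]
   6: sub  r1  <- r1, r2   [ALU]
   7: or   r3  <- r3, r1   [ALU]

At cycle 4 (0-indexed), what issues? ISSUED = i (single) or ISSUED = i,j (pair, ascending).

ISSUED = 6

t=0 i0,i1:beq;mulh ; dual
t=1 i2:st ; no-port MEM/MEM
t=2 i3:ld ; no-port MEM/MEM
t=3 i4,i5:st;or ; dual
t=4 i6:sub ; RAW r1
t=5 i7:or ; tail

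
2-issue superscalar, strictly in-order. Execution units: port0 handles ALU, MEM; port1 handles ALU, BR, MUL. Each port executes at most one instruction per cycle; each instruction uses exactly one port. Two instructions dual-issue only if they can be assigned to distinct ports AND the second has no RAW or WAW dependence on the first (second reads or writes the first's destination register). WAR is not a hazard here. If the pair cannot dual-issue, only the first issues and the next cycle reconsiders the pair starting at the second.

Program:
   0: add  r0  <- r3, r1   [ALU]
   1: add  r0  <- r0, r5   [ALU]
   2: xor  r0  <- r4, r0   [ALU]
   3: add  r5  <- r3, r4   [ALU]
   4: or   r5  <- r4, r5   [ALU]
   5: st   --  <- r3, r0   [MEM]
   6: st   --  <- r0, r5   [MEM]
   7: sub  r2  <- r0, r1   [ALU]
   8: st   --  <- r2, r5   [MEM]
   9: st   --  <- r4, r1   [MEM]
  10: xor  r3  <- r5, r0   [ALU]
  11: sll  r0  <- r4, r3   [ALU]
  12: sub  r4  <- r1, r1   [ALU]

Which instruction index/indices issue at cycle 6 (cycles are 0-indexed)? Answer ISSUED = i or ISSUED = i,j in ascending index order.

ISSUED = 9,10

[0] i0  add.ALU  -- RAW+WAW r0
[1] i1  add.ALU  -- RAW+WAW r0
[2] i2/i3  xor.ALU+add.ALU  -- dual
[3] i4/i5  or.ALU+st.MEM  -- dual
[4] i6/i7  st.MEM+sub.ALU  -- dual
[5] i8  st.MEM  -- no-port MEM/MEM
[6] i9/i10  st.MEM+xor.ALU  -- dual
[7] i11/i12  sll.ALU+sub.ALU  -- dual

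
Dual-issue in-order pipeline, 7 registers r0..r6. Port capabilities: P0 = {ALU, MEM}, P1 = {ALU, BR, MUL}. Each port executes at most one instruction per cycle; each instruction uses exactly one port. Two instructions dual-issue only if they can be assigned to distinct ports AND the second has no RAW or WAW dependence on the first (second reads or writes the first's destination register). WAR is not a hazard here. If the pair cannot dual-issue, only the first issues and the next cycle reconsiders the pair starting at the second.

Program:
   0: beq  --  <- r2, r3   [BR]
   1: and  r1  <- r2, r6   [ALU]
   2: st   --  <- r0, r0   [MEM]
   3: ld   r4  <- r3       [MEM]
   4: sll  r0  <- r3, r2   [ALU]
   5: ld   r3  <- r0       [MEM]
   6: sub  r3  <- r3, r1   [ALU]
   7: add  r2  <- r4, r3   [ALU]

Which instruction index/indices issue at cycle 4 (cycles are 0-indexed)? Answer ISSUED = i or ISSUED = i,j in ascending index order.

ISSUED = 6

0. beq and @i0/i1  | pair
1. st @i2  | no-port MEM/MEM
2. ld sll @i3/i4  | pair
3. ld @i5  | RAW+WAW r3
4. sub @i6  | RAW r3
5. add @i7  | tail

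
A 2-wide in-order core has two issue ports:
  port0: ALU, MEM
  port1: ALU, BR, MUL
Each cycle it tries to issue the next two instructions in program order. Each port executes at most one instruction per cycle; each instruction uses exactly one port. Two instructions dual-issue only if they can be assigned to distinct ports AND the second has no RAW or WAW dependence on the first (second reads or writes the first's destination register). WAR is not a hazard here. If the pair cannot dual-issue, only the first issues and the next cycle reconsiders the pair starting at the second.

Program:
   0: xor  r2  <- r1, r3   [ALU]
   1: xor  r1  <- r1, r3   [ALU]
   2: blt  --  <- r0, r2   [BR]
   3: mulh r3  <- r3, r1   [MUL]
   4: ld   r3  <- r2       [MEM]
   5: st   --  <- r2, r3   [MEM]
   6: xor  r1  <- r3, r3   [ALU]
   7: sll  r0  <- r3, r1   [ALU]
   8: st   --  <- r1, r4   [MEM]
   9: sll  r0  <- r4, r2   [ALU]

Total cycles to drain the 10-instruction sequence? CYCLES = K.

CYCLES = 7

c0: i0+i1 xor+xor  2-wide
c1: i2 blt  no-port BR/MUL
c2: i3 mulh  WAW r3
c3: i4 ld  no-port MEM/MEM
c4: i5+i6 st+xor  2-wide
c5: i7+i8 sll+st  2-wide
c6: i9 sll  tail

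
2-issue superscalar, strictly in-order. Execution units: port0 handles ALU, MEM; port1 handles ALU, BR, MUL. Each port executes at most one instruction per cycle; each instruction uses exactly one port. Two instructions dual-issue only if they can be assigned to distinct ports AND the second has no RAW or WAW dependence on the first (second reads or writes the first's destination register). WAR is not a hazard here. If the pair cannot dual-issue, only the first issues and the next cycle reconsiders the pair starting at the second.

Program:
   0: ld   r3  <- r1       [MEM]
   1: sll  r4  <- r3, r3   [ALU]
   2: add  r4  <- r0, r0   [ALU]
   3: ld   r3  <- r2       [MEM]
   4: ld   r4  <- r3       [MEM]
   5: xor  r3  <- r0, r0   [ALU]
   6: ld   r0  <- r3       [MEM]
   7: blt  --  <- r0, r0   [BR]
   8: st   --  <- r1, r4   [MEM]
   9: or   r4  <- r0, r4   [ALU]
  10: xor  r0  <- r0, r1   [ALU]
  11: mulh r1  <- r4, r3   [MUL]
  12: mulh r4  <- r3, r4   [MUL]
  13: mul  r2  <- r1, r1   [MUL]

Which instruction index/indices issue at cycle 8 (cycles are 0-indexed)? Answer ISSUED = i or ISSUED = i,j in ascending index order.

[0] i0  ld.MEM  -- RAW r3
[1] i1  sll.ALU  -- WAW r4
[2] i2,i3  add.ALU;ld.MEM  -- pair
[3] i4,i5  ld.MEM;xor.ALU  -- pair
[4] i6  ld.MEM  -- RAW r0
[5] i7,i8  blt.BR;st.MEM  -- pair
[6] i9,i10  or.ALU;xor.ALU  -- pair
[7] i11  mulh.MUL  -- no-port MUL/MUL
[8] i12  mulh.MUL  -- no-port MUL/MUL
[9] i13  mul.MUL  -- tail

ISSUED = 12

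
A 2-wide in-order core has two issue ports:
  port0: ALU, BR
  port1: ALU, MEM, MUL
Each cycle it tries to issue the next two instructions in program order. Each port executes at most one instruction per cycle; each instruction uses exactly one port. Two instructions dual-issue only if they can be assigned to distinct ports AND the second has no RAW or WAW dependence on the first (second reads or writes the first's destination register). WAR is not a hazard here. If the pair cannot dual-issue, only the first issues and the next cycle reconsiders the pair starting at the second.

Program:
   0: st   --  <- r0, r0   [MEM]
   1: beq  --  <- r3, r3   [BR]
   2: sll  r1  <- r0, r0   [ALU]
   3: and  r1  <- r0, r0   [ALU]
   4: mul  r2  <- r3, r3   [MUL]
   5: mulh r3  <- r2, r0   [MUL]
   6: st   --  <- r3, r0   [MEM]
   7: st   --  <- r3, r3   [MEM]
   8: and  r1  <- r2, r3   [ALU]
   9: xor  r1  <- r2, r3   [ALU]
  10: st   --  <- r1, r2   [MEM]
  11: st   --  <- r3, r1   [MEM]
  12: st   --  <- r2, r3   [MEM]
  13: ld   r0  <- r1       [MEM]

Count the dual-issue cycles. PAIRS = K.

  cy0 -> i0+i1 (st+beq) dual
  cy1 -> i2 (sll) WAW r1
  cy2 -> i3+i4 (and+mul) dual
  cy3 -> i5 (mulh) no-port MUL/MEM
  cy4 -> i6 (st) no-port MEM/MEM
  cy5 -> i7+i8 (st+and) dual
  cy6 -> i9 (xor) RAW r1
  cy7 -> i10 (st) no-port MEM/MEM
  cy8 -> i11 (st) no-port MEM/MEM
  cy9 -> i12 (st) no-port MEM/MEM
  cy10 -> i13 (ld) tail

PAIRS = 3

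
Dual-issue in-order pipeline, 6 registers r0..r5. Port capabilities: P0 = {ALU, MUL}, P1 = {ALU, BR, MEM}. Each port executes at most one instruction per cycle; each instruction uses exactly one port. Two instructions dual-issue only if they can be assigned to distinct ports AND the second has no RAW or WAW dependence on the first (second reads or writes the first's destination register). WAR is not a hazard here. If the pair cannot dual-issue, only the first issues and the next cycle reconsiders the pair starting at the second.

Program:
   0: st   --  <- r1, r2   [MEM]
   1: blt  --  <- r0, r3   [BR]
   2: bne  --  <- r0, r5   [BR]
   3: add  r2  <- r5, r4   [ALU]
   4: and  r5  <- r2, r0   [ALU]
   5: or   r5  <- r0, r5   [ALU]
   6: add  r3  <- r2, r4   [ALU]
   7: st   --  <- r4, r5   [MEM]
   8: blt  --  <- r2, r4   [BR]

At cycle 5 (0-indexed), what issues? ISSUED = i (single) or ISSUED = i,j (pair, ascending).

t=0 i0:st.MEM ; no-port MEM/BR
t=1 i1:blt.BR ; no-port BR/BR
t=2 i2&i3:bne.BR add.ALU ; 2-wide
t=3 i4:and.ALU ; RAW+WAW r5
t=4 i5&i6:or.ALU add.ALU ; 2-wide
t=5 i7:st.MEM ; no-port MEM/BR
t=6 i8:blt.BR ; tail

ISSUED = 7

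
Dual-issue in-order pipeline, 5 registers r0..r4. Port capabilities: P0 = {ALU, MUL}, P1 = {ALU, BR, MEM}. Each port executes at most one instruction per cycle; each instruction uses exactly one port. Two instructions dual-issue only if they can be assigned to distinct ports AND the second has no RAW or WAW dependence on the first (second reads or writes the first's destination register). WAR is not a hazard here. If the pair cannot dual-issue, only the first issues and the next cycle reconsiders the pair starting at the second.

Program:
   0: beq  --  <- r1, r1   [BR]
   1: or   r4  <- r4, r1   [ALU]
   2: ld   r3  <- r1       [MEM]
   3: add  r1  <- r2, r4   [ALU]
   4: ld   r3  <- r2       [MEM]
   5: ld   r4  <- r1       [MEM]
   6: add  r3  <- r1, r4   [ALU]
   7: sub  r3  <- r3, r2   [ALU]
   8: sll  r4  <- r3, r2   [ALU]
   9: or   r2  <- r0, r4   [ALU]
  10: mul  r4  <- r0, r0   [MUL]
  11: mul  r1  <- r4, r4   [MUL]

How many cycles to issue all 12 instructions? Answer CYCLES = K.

#0 head=0: beq;or i0&i1 2-wide
#1 head=2: ld;add i2&i3 2-wide
#2 head=4: ld i4 no-port MEM/MEM
#3 head=5: ld i5 RAW r4
#4 head=6: add i6 RAW+WAW r3
#5 head=7: sub i7 RAW r3
#6 head=8: sll i8 RAW r4
#7 head=9: or;mul i9&i10 2-wide
#8 head=11: mul i11 tail

CYCLES = 9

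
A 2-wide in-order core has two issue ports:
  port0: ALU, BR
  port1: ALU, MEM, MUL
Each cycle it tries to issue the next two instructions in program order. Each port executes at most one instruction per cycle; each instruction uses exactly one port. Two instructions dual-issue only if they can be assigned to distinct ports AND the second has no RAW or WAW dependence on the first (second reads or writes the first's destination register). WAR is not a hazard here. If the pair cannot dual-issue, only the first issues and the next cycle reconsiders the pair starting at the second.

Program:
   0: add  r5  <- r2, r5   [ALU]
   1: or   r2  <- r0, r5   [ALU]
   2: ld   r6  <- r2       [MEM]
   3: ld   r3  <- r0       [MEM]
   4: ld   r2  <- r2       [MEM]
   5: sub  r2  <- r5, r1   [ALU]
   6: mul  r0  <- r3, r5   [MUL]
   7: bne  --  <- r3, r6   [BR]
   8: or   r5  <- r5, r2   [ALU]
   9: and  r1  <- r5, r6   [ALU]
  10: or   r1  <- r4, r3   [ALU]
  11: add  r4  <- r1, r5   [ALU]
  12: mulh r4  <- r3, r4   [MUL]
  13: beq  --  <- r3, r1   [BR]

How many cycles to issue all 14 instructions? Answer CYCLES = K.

  cy0 -> i0 (add) RAW r5
  cy1 -> i1 (or) RAW r2
  cy2 -> i2 (ld) no-port MEM/MEM
  cy3 -> i3 (ld) no-port MEM/MEM
  cy4 -> i4 (ld) WAW r2
  cy5 -> i5+i6 (sub;mul) pair
  cy6 -> i7+i8 (bne;or) pair
  cy7 -> i9 (and) WAW r1
  cy8 -> i10 (or) RAW r1
  cy9 -> i11 (add) RAW+WAW r4
  cy10 -> i12+i13 (mulh;beq) pair

CYCLES = 11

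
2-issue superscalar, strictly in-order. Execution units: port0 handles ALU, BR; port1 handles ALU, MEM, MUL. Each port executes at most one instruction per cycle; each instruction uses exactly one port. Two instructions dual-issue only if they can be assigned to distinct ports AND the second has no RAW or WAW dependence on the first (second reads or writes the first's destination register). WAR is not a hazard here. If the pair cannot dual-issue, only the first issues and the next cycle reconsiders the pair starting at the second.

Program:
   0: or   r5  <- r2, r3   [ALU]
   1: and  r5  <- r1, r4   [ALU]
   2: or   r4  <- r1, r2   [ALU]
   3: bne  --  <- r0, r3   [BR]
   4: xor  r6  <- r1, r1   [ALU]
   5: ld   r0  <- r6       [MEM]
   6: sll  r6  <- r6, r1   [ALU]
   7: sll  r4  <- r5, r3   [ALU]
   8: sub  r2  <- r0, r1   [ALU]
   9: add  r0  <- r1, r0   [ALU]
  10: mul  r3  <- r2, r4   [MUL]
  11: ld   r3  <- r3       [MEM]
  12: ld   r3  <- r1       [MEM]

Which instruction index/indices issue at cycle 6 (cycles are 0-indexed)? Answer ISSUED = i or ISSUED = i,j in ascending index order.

#0 head=0: or i0 WAW r5
#1 head=1: and or i1/i2 dual
#2 head=3: bne xor i3/i4 dual
#3 head=5: ld sll i5/i6 dual
#4 head=7: sll sub i7/i8 dual
#5 head=9: add mul i9/i10 dual
#6 head=11: ld i11 no-port MEM/MEM
#7 head=12: ld i12 tail

ISSUED = 11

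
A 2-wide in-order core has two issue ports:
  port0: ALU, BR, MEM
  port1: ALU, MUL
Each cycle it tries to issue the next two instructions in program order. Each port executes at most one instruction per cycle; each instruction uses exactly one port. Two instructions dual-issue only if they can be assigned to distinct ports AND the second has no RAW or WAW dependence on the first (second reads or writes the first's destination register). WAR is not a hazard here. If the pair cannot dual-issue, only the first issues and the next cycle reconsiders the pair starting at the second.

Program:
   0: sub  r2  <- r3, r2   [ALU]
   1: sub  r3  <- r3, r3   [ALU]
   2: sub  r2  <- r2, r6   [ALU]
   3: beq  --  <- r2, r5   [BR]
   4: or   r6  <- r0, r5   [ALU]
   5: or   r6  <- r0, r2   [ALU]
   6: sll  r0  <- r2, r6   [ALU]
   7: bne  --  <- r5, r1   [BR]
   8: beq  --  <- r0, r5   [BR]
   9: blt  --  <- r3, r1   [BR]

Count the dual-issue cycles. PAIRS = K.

PAIRS = 3

#0 head=0: sub.ALU+sub.ALU i0,i1 dual
#1 head=2: sub.ALU i2 RAW r2
#2 head=3: beq.BR+or.ALU i3,i4 dual
#3 head=5: or.ALU i5 RAW r6
#4 head=6: sll.ALU+bne.BR i6,i7 dual
#5 head=8: beq.BR i8 no-port BR/BR
#6 head=9: blt.BR i9 tail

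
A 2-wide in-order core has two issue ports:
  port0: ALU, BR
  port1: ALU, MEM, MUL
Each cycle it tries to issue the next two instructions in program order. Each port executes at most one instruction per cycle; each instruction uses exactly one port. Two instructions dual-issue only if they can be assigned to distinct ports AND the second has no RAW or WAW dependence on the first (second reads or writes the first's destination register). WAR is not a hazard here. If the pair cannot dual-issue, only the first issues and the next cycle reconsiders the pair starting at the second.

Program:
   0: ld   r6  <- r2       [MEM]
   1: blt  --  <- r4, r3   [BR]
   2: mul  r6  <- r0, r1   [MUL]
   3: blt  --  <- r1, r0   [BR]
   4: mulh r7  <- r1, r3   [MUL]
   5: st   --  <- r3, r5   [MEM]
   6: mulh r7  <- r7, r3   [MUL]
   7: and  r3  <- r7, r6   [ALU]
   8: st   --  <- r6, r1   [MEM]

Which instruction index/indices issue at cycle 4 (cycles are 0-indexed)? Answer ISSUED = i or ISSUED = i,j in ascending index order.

c0: i0,i1 ld.MEM blt.BR  pair
c1: i2,i3 mul.MUL blt.BR  pair
c2: i4 mulh.MUL  no-port MUL/MEM
c3: i5 st.MEM  no-port MEM/MUL
c4: i6 mulh.MUL  RAW r7
c5: i7,i8 and.ALU st.MEM  pair

ISSUED = 6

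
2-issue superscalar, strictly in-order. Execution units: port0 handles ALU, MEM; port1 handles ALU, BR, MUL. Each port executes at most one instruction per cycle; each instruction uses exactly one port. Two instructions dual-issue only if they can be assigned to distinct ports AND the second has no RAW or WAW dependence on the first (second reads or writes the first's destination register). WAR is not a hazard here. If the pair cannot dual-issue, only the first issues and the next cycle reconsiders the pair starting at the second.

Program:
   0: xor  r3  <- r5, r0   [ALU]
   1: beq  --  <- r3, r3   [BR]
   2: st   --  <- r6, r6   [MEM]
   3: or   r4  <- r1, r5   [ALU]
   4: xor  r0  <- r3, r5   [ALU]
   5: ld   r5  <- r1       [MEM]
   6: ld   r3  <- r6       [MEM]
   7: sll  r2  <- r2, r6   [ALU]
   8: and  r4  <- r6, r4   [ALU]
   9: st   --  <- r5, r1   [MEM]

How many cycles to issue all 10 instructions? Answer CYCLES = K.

t=0 i0:xor.ALU ; RAW r3
t=1 i1/i2:beq.BR st.MEM ; pair
t=2 i3/i4:or.ALU xor.ALU ; pair
t=3 i5:ld.MEM ; no-port MEM/MEM
t=4 i6/i7:ld.MEM sll.ALU ; pair
t=5 i8/i9:and.ALU st.MEM ; pair

CYCLES = 6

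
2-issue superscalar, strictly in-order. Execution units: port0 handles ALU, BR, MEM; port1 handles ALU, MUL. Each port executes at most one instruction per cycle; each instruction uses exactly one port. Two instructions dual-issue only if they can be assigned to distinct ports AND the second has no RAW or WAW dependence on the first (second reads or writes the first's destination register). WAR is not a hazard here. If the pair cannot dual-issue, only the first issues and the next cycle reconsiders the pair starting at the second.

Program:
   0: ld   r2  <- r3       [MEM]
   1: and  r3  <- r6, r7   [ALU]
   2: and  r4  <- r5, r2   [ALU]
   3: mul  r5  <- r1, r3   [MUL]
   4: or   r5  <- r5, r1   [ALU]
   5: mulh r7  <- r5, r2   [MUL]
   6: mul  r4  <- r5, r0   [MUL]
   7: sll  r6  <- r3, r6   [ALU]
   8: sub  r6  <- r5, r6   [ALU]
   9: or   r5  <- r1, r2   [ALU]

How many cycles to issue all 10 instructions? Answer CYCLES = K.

#0 head=0: ld.MEM;and.ALU i0&i1 pair
#1 head=2: and.ALU;mul.MUL i2&i3 pair
#2 head=4: or.ALU i4 RAW r5
#3 head=5: mulh.MUL i5 no-port MUL/MUL
#4 head=6: mul.MUL;sll.ALU i6&i7 pair
#5 head=8: sub.ALU;or.ALU i8&i9 pair

CYCLES = 6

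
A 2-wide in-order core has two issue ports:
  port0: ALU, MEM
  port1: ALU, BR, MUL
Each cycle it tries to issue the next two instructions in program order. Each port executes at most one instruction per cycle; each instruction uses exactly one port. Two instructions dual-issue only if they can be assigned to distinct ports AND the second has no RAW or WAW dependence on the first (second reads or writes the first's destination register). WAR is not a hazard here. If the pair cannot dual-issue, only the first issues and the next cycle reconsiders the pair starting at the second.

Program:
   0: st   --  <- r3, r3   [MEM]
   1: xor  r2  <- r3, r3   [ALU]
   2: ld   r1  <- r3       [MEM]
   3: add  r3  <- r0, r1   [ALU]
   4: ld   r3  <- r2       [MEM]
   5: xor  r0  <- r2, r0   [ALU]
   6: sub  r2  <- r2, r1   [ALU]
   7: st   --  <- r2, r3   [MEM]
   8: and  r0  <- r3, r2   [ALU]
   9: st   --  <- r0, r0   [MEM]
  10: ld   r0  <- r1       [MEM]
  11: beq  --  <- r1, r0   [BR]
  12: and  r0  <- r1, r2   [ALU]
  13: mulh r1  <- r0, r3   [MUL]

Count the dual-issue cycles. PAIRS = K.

t=0 i0,i1:st.MEM/xor.ALU ; 2-wide
t=1 i2:ld.MEM ; RAW r1
t=2 i3:add.ALU ; WAW r3
t=3 i4,i5:ld.MEM/xor.ALU ; 2-wide
t=4 i6:sub.ALU ; RAW r2
t=5 i7,i8:st.MEM/and.ALU ; 2-wide
t=6 i9:st.MEM ; no-port MEM/MEM
t=7 i10:ld.MEM ; RAW r0
t=8 i11,i12:beq.BR/and.ALU ; 2-wide
t=9 i13:mulh.MUL ; tail

PAIRS = 4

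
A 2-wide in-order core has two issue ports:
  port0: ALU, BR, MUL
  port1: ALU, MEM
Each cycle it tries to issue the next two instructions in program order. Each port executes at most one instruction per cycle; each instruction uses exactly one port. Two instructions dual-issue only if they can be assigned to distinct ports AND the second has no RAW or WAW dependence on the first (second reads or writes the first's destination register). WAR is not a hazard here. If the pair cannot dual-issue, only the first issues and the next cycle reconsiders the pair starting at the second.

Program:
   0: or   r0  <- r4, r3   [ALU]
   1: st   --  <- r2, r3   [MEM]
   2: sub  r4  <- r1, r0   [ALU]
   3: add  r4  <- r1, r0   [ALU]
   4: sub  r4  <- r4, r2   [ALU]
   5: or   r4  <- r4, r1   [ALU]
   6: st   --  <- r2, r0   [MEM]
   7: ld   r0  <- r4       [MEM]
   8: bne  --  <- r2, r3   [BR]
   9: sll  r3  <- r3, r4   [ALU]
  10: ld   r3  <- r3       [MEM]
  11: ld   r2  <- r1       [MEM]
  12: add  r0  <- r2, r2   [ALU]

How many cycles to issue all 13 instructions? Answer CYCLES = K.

CYCLES = 10

t=0 i0/i1:or/st ; pair
t=1 i2:sub ; WAW r4
t=2 i3:add ; RAW+WAW r4
t=3 i4:sub ; RAW+WAW r4
t=4 i5/i6:or/st ; pair
t=5 i7/i8:ld/bne ; pair
t=6 i9:sll ; RAW+WAW r3
t=7 i10:ld ; no-port MEM/MEM
t=8 i11:ld ; RAW r2
t=9 i12:add ; tail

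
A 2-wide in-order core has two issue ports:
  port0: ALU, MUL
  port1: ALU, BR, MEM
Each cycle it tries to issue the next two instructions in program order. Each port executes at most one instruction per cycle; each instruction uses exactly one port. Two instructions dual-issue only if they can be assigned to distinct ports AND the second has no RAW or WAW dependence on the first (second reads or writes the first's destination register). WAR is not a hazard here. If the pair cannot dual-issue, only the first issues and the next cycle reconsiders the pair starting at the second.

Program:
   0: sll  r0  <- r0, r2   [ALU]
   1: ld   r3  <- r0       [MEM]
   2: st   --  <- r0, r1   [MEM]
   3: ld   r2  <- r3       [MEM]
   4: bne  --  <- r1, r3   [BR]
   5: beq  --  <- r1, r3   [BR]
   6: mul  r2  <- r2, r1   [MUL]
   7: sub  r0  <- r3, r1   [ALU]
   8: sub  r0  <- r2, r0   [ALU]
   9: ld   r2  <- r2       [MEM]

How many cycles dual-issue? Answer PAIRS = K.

#0 head=0: sll i0 RAW r0
#1 head=1: ld i1 no-port MEM/MEM
#2 head=2: st i2 no-port MEM/MEM
#3 head=3: ld i3 no-port MEM/BR
#4 head=4: bne i4 no-port BR/BR
#5 head=5: beq mul i5,i6 dual
#6 head=7: sub i7 RAW+WAW r0
#7 head=8: sub ld i8,i9 dual

PAIRS = 2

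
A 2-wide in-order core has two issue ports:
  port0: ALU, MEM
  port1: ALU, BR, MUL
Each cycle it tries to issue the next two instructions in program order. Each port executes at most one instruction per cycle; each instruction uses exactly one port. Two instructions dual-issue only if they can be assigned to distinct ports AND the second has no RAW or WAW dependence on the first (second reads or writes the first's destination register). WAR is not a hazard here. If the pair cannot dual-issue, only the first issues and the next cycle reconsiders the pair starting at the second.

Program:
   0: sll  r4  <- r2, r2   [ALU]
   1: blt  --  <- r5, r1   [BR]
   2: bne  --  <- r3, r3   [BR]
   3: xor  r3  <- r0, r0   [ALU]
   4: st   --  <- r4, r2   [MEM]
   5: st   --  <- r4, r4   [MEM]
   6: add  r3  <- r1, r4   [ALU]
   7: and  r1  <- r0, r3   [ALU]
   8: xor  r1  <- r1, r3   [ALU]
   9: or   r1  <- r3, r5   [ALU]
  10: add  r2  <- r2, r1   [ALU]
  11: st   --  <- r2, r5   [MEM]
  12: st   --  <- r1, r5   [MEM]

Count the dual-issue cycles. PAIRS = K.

0. sll.ALU blt.BR @i0+i1  | pair
1. bne.BR xor.ALU @i2+i3  | pair
2. st.MEM @i4  | no-port MEM/MEM
3. st.MEM add.ALU @i5+i6  | pair
4. and.ALU @i7  | RAW+WAW r1
5. xor.ALU @i8  | WAW r1
6. or.ALU @i9  | RAW r1
7. add.ALU @i10  | RAW r2
8. st.MEM @i11  | no-port MEM/MEM
9. st.MEM @i12  | tail

PAIRS = 3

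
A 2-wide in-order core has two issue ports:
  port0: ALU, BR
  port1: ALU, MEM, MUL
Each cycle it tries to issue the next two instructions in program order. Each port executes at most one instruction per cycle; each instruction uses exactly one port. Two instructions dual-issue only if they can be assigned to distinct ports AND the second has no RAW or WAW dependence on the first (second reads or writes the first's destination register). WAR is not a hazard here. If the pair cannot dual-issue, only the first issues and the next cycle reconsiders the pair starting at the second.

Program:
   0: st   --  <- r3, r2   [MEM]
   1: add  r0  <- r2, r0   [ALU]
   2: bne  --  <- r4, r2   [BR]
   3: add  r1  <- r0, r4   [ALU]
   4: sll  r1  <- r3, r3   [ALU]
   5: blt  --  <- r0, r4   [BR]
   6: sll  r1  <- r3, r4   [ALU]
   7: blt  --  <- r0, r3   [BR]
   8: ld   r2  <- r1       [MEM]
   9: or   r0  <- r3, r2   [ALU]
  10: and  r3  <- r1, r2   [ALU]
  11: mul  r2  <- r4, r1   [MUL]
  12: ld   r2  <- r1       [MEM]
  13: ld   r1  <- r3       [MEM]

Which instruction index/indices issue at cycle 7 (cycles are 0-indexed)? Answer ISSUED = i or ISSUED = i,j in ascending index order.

#0 head=0: st;add i0/i1 pair
#1 head=2: bne;add i2/i3 pair
#2 head=4: sll;blt i4/i5 pair
#3 head=6: sll;blt i6/i7 pair
#4 head=8: ld i8 RAW r2
#5 head=9: or;and i9/i10 pair
#6 head=11: mul i11 no-port MUL/MEM
#7 head=12: ld i12 no-port MEM/MEM
#8 head=13: ld i13 tail

ISSUED = 12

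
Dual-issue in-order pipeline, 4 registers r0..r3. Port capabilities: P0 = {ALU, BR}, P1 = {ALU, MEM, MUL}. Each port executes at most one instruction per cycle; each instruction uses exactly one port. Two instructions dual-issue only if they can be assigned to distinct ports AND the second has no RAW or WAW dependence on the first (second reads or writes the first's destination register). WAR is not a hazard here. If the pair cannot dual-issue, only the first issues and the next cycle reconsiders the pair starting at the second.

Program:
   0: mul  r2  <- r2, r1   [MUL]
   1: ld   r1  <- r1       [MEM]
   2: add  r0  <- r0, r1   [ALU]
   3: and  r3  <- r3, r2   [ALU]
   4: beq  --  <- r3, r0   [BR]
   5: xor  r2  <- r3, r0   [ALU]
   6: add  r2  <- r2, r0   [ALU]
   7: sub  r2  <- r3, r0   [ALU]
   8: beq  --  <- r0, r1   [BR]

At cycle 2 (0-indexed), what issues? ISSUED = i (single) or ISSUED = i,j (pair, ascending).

0. mul @i0  | no-port MUL/MEM
1. ld @i1  | RAW r1
2. add/and @i2/i3  | pair
3. beq/xor @i4/i5  | pair
4. add @i6  | WAW r2
5. sub/beq @i7/i8  | pair

ISSUED = 2,3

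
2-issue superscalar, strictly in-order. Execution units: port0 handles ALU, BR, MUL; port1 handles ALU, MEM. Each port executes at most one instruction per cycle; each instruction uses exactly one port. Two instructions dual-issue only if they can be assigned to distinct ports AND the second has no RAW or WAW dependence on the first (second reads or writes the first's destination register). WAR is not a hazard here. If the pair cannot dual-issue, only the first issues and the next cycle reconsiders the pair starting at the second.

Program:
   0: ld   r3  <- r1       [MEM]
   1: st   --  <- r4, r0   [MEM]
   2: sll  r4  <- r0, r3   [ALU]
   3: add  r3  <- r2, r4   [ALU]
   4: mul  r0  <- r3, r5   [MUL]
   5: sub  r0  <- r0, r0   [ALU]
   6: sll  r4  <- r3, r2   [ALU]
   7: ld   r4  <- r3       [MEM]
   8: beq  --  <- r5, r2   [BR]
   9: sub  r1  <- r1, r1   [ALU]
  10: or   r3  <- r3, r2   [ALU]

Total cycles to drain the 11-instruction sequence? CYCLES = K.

0. ld @i0  | no-port MEM/MEM
1. st;sll @i1+i2  | 2-wide
2. add @i3  | RAW r3
3. mul @i4  | RAW+WAW r0
4. sub;sll @i5+i6  | 2-wide
5. ld;beq @i7+i8  | 2-wide
6. sub;or @i9+i10  | 2-wide

CYCLES = 7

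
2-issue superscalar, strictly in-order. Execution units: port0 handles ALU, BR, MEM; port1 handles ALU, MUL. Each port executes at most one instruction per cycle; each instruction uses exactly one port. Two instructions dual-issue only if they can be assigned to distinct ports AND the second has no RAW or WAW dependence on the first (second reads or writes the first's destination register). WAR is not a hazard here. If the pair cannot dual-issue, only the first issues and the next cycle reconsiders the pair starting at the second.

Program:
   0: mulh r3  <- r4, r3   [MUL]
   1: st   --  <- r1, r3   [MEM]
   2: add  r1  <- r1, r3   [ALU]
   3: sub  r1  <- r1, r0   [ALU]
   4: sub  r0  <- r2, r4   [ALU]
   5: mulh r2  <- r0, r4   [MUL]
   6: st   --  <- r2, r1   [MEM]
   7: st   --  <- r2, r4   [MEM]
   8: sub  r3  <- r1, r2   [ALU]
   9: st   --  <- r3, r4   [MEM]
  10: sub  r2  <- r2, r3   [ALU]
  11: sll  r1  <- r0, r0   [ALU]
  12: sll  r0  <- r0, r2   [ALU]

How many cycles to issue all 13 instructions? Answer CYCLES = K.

CYCLES = 8

0. mulh @i0  | RAW r3
1. st+add @i1/i2  | 2-wide
2. sub+sub @i3/i4  | 2-wide
3. mulh @i5  | RAW r2
4. st @i6  | no-port MEM/MEM
5. st+sub @i7/i8  | 2-wide
6. st+sub @i9/i10  | 2-wide
7. sll+sll @i11/i12  | 2-wide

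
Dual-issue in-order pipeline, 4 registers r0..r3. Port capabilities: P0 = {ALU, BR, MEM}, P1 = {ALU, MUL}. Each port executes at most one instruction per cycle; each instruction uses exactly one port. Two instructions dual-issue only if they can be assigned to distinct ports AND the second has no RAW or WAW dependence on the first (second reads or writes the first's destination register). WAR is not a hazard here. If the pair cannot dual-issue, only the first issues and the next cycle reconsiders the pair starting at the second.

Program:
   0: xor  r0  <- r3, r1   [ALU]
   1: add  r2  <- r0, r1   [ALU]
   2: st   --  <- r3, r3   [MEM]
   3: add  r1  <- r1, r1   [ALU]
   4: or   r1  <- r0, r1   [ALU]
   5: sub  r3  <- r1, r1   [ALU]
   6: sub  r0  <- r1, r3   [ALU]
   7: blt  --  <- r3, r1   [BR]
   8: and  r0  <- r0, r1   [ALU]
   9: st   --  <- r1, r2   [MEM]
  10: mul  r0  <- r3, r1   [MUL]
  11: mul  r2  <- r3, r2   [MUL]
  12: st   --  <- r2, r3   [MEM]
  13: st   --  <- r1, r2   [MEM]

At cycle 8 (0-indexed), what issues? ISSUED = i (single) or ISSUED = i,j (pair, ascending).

ISSUED = 11

#0 head=0: xor.ALU i0 RAW r0
#1 head=1: add.ALU st.MEM i1+i2 dual
#2 head=3: add.ALU i3 RAW+WAW r1
#3 head=4: or.ALU i4 RAW r1
#4 head=5: sub.ALU i5 RAW r3
#5 head=6: sub.ALU blt.BR i6+i7 dual
#6 head=8: and.ALU st.MEM i8+i9 dual
#7 head=10: mul.MUL i10 no-port MUL/MUL
#8 head=11: mul.MUL i11 RAW r2
#9 head=12: st.MEM i12 no-port MEM/MEM
#10 head=13: st.MEM i13 tail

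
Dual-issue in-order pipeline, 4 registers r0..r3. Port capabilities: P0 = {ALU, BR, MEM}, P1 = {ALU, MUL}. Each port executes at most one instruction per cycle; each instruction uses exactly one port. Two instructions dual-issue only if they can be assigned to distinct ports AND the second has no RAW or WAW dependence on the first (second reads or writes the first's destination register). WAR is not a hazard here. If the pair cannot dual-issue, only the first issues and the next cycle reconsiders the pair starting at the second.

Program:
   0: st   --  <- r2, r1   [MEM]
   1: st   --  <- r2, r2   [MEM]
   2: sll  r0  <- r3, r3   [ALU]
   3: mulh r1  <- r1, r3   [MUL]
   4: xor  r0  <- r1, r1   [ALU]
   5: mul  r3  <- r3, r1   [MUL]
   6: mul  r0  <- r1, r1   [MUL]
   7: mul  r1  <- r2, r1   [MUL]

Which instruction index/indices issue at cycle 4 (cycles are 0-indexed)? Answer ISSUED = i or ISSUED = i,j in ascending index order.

[0] i0  st  -- no-port MEM/MEM
[1] i1+i2  st sll  -- pair
[2] i3  mulh  -- RAW r1
[3] i4+i5  xor mul  -- pair
[4] i6  mul  -- no-port MUL/MUL
[5] i7  mul  -- tail

ISSUED = 6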